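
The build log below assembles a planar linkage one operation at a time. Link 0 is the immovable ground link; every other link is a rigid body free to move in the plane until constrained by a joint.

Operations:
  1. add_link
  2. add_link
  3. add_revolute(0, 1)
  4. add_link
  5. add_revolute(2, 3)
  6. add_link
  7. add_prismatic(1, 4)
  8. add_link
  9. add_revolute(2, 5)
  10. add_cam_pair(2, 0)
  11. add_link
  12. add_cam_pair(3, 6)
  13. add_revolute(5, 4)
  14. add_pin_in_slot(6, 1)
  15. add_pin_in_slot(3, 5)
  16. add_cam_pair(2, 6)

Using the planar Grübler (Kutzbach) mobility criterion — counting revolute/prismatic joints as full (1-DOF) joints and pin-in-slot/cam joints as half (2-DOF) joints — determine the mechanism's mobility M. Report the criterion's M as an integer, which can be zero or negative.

M = 3

L=1 J1=0 J2=0
add link → L=2 J1=0 J2=0
add link → L=3 J1=0 J2=0
R@0,1 dof=1 J1 → L=3 J1=1 J2=0
add link → L=4 J1=1 J2=0
R@2,3 dof=1 J1 → L=4 J1=2 J2=0
add link → L=5 J1=2 J2=0
P@1,4 dof=1 J1 → L=5 J1=3 J2=0
add link → L=6 J1=3 J2=0
R@2,5 dof=1 J1 → L=6 J1=4 J2=0
C@2,0 dof=2 J2 → L=6 J1=4 J2=1
add link → L=7 J1=4 J2=1
C@3,6 dof=2 J2 → L=7 J1=4 J2=2
R@5,4 dof=1 J1 → L=7 J1=5 J2=2
PS@6,1 dof=2 J2 → L=7 J1=5 J2=3
PS@3,5 dof=2 J2 → L=7 J1=5 J2=4
C@2,6 dof=2 J2 → L=7 J1=5 J2=5
M=3(L−1)−2J1−J2=3·6−2·5−5=3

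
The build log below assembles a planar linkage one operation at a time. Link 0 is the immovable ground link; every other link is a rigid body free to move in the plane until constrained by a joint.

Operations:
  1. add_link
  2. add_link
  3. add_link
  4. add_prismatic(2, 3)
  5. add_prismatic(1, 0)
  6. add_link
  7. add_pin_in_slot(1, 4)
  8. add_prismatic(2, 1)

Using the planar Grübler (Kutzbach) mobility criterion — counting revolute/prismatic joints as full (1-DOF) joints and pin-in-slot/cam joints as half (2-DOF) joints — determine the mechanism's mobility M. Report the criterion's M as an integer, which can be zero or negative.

[1;0;0] (link 0 is ground)
L+ [2;0;0]
L+ [3;0;0]
L+ [4;0;0]
P(2,3)∈J1 [4;1;0]
P(1,0)∈J1 [4;2;0]
L+ [5;2;0]
PS(1,4)∈J2 [5;2;1]
P(2,1)∈J1 [5;3;1]
mobility = 12 − 6 − 1 = 5

M = 5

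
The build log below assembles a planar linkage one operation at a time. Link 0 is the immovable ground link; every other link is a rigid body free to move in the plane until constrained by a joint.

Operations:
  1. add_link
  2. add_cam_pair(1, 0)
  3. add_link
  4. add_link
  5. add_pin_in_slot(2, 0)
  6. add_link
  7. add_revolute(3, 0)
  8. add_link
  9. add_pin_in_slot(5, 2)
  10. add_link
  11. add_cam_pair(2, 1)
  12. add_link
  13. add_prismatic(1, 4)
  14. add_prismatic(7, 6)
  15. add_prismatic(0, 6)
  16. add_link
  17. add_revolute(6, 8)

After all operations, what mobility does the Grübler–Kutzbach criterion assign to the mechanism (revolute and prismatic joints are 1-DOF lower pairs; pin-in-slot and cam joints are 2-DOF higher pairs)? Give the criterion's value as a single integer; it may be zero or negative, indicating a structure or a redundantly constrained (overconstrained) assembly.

(L,J1,J2)=(1,0,0); link0 fixed
link1: (2,0,0)
C 1-0 [J2]: (2,0,1)
link2: (3,0,1)
link3: (4,0,1)
PS 2-0 [J2]: (4,0,2)
link4: (5,0,2)
R 3-0 [J1]: (5,1,2)
link5: (6,1,2)
PS 5-2 [J2]: (6,1,3)
link6: (7,1,3)
C 2-1 [J2]: (7,1,4)
link7: (8,1,4)
P 1-4 [J1]: (8,2,4)
P 7-6 [J1]: (8,3,4)
P 0-6 [J1]: (8,4,4)
link8: (9,4,4)
R 6-8 [J1]: (9,5,4)
Grübler: 3·8 − 2·5 − 4 = 10

M = 10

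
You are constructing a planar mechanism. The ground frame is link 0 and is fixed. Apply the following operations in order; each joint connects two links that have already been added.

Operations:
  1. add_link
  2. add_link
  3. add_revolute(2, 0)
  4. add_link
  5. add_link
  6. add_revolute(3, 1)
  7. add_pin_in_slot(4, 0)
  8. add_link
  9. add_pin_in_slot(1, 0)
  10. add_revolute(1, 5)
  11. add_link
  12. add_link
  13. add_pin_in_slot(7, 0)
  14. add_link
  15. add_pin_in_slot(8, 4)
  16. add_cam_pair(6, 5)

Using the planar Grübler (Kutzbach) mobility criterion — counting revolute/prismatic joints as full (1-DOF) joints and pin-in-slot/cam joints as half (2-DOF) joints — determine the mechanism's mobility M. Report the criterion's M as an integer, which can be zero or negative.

link 0 = ground. State L|J1|J2 = 1|0|0
+link1  2|0|0
+link2  3|0|0
R(2,0) f=1→J1  3|1|0
+link3  4|1|0
+link4  5|1|0
R(3,1) f=1→J1  5|2|0
PS(4,0) f=2→J2  5|2|1
+link5  6|2|1
PS(1,0) f=2→J2  6|2|2
R(1,5) f=1→J1  6|3|2
+link6  7|3|2
+link7  8|3|2
PS(7,0) f=2→J2  8|3|3
+link8  9|3|3
PS(8,4) f=2→J2  9|3|4
C(6,5) f=2→J2  9|3|5
M = 3(9−1)−2·3−5 = 24−6−5 = 13

M = 13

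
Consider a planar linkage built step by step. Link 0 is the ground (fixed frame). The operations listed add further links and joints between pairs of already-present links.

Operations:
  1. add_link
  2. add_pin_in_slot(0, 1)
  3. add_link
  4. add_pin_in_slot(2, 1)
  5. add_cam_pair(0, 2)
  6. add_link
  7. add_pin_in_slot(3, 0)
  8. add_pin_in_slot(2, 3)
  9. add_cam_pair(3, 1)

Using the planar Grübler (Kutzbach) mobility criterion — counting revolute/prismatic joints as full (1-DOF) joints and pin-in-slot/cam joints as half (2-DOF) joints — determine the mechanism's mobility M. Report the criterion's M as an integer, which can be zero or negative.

ground; <1,0,0>
#1 <2,0,0>
PS:0↔1 J2 <2,0,1>
#2 <3,0,1>
PS:2↔1 J2 <3,0,2>
C:0↔2 J2 <3,0,3>
#3 <4,0,3>
PS:3↔0 J2 <4,0,4>
PS:2↔3 J2 <4,0,5>
C:3↔1 J2 <4,0,6>
3×3 − 2×0 − 1×6 = 3

M = 3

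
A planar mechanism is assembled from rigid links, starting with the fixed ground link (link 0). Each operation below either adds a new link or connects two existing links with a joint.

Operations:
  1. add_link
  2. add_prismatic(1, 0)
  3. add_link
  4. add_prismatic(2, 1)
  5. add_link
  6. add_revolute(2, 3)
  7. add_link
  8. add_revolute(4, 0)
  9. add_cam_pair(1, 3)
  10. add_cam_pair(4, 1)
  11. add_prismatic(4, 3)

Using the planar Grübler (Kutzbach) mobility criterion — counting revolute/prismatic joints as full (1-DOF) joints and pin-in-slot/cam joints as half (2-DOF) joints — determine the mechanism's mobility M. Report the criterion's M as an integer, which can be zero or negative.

M = 0

(L,J1,J2)=(1,0,0); link0 fixed
link1: (2,0,0)
P 1-0 [J1]: (2,1,0)
link2: (3,1,0)
P 2-1 [J1]: (3,2,0)
link3: (4,2,0)
R 2-3 [J1]: (4,3,0)
link4: (5,3,0)
R 4-0 [J1]: (5,4,0)
C 1-3 [J2]: (5,4,1)
C 4-1 [J2]: (5,4,2)
P 4-3 [J1]: (5,5,2)
Grübler: 3·4 − 2·5 − 2 = 0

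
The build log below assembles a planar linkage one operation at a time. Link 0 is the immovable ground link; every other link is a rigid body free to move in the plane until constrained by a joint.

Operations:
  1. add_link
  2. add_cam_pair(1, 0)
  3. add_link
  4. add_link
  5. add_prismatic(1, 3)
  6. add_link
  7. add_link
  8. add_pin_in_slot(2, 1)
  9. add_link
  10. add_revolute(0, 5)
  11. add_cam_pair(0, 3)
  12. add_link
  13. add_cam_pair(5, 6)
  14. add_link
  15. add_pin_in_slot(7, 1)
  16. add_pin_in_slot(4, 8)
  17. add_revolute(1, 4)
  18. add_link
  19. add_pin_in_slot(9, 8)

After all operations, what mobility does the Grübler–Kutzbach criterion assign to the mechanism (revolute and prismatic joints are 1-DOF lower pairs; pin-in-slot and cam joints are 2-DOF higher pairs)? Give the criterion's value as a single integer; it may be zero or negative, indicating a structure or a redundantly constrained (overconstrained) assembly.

L=1 J1=0 J2=0
add link → L=2 J1=0 J2=0
C@1,0 dof=2 J2 → L=2 J1=0 J2=1
add link → L=3 J1=0 J2=1
add link → L=4 J1=0 J2=1
P@1,3 dof=1 J1 → L=4 J1=1 J2=1
add link → L=5 J1=1 J2=1
add link → L=6 J1=1 J2=1
PS@2,1 dof=2 J2 → L=6 J1=1 J2=2
add link → L=7 J1=1 J2=2
R@0,5 dof=1 J1 → L=7 J1=2 J2=2
C@0,3 dof=2 J2 → L=7 J1=2 J2=3
add link → L=8 J1=2 J2=3
C@5,6 dof=2 J2 → L=8 J1=2 J2=4
add link → L=9 J1=2 J2=4
PS@7,1 dof=2 J2 → L=9 J1=2 J2=5
PS@4,8 dof=2 J2 → L=9 J1=2 J2=6
R@1,4 dof=1 J1 → L=9 J1=3 J2=6
add link → L=10 J1=3 J2=6
PS@9,8 dof=2 J2 → L=10 J1=3 J2=7
M=3(L−1)−2J1−J2=3·9−2·3−7=14

M = 14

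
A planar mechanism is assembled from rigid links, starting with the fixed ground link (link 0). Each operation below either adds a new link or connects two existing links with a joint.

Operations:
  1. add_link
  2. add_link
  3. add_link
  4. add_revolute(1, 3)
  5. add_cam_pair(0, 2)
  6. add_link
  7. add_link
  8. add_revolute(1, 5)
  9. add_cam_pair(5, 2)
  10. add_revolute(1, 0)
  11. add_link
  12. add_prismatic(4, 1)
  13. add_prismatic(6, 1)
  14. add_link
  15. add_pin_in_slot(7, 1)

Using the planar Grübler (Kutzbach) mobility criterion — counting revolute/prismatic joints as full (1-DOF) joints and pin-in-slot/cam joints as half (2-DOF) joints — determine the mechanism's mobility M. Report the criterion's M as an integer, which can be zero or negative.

M = 8

link 0 = ground. State L|J1|J2 = 1|0|0
+link1  2|0|0
+link2  3|0|0
+link3  4|0|0
R(1,3) f=1→J1  4|1|0
C(0,2) f=2→J2  4|1|1
+link4  5|1|1
+link5  6|1|1
R(1,5) f=1→J1  6|2|1
C(5,2) f=2→J2  6|2|2
R(1,0) f=1→J1  6|3|2
+link6  7|3|2
P(4,1) f=1→J1  7|4|2
P(6,1) f=1→J1  7|5|2
+link7  8|5|2
PS(7,1) f=2→J2  8|5|3
M = 3(8−1)−2·5−3 = 21−10−3 = 8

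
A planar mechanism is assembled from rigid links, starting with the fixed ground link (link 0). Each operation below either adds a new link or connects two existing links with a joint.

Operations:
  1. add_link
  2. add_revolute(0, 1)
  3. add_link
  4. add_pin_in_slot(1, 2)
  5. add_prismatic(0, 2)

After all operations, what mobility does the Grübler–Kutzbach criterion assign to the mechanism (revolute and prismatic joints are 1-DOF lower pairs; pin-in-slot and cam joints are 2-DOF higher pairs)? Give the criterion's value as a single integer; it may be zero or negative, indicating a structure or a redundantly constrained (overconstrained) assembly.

(L,J1,J2)=(1,0,0); link0 fixed
link1: (2,0,0)
R 0-1 [J1]: (2,1,0)
link2: (3,1,0)
PS 1-2 [J2]: (3,1,1)
P 0-2 [J1]: (3,2,1)
Grübler: 3·2 − 2·2 − 1 = 1

M = 1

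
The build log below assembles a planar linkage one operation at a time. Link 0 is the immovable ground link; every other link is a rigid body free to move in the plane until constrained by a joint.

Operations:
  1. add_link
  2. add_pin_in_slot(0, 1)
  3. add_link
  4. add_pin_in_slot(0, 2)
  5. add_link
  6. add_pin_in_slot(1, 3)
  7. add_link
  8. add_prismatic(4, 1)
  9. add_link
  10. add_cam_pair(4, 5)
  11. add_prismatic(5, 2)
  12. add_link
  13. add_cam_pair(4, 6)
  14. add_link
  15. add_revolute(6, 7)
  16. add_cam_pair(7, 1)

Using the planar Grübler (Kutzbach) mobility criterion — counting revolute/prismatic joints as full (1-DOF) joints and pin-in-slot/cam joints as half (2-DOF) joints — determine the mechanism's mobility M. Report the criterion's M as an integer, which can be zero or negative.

M = 9

[1;0;0] (link 0 is ground)
L+ [2;0;0]
PS(0,1)∈J2 [2;0;1]
L+ [3;0;1]
PS(0,2)∈J2 [3;0;2]
L+ [4;0;2]
PS(1,3)∈J2 [4;0;3]
L+ [5;0;3]
P(4,1)∈J1 [5;1;3]
L+ [6;1;3]
C(4,5)∈J2 [6;1;4]
P(5,2)∈J1 [6;2;4]
L+ [7;2;4]
C(4,6)∈J2 [7;2;5]
L+ [8;2;5]
R(6,7)∈J1 [8;3;5]
C(7,1)∈J2 [8;3;6]
mobility = 21 − 6 − 6 = 9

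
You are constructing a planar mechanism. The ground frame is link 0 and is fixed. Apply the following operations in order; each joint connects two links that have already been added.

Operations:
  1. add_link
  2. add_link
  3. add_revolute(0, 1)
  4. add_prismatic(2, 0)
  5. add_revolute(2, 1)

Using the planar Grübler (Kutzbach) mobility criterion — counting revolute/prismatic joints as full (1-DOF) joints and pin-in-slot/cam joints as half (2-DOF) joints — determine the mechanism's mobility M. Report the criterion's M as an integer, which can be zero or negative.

M = 0

ground; <1,0,0>
#1 <2,0,0>
#2 <3,0,0>
R:0↔1 J1 <3,1,0>
P:2↔0 J1 <3,2,0>
R:2↔1 J1 <3,3,0>
3×2 − 2×3 − 1×0 = 0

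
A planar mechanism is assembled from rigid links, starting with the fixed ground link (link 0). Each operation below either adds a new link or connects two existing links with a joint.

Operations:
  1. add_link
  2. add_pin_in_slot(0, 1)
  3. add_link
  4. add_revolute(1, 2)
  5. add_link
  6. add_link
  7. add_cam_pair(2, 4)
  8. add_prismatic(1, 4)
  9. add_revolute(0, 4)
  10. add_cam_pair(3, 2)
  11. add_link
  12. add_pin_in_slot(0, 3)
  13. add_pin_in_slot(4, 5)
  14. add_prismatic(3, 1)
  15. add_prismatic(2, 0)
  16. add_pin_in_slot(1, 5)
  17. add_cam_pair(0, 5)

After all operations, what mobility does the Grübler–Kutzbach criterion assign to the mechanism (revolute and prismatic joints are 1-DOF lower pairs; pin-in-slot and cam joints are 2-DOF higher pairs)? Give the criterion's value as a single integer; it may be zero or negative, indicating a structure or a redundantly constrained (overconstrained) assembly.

L=1 J1=0 J2=0
add link → L=2 J1=0 J2=0
PS@0,1 dof=2 J2 → L=2 J1=0 J2=1
add link → L=3 J1=0 J2=1
R@1,2 dof=1 J1 → L=3 J1=1 J2=1
add link → L=4 J1=1 J2=1
add link → L=5 J1=1 J2=1
C@2,4 dof=2 J2 → L=5 J1=1 J2=2
P@1,4 dof=1 J1 → L=5 J1=2 J2=2
R@0,4 dof=1 J1 → L=5 J1=3 J2=2
C@3,2 dof=2 J2 → L=5 J1=3 J2=3
add link → L=6 J1=3 J2=3
PS@0,3 dof=2 J2 → L=6 J1=3 J2=4
PS@4,5 dof=2 J2 → L=6 J1=3 J2=5
P@3,1 dof=1 J1 → L=6 J1=4 J2=5
P@2,0 dof=1 J1 → L=6 J1=5 J2=5
PS@1,5 dof=2 J2 → L=6 J1=5 J2=6
C@0,5 dof=2 J2 → L=6 J1=5 J2=7
M=3(L−1)−2J1−J2=3·5−2·5−7=-2

M = -2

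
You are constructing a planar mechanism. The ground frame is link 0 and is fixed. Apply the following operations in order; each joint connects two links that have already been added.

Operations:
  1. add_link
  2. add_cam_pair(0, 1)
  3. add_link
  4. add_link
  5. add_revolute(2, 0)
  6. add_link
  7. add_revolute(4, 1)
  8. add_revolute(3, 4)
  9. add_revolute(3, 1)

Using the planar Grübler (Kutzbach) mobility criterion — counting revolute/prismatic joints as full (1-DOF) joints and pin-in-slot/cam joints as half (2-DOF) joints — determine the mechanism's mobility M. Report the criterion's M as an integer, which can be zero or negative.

link 0 = ground. State L|J1|J2 = 1|0|0
+link1  2|0|0
C(0,1) f=2→J2  2|0|1
+link2  3|0|1
+link3  4|0|1
R(2,0) f=1→J1  4|1|1
+link4  5|1|1
R(4,1) f=1→J1  5|2|1
R(3,4) f=1→J1  5|3|1
R(3,1) f=1→J1  5|4|1
M = 3(5−1)−2·4−1 = 12−8−1 = 3

M = 3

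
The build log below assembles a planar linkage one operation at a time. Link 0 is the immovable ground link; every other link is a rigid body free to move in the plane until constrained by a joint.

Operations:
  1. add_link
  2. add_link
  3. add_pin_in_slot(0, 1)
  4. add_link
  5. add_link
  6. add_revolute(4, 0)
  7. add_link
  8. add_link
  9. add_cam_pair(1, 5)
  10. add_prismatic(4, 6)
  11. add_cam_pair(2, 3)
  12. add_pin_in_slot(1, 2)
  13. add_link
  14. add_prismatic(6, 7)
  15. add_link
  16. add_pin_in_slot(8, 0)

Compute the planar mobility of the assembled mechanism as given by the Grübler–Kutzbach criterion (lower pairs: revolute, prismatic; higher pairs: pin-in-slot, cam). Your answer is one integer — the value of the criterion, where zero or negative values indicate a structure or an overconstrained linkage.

M = 13

link 0 = ground. State L|J1|J2 = 1|0|0
+link1  2|0|0
+link2  3|0|0
PS(0,1) f=2→J2  3|0|1
+link3  4|0|1
+link4  5|0|1
R(4,0) f=1→J1  5|1|1
+link5  6|1|1
+link6  7|1|1
C(1,5) f=2→J2  7|1|2
P(4,6) f=1→J1  7|2|2
C(2,3) f=2→J2  7|2|3
PS(1,2) f=2→J2  7|2|4
+link7  8|2|4
P(6,7) f=1→J1  8|3|4
+link8  9|3|4
PS(8,0) f=2→J2  9|3|5
M = 3(9−1)−2·3−5 = 24−6−5 = 13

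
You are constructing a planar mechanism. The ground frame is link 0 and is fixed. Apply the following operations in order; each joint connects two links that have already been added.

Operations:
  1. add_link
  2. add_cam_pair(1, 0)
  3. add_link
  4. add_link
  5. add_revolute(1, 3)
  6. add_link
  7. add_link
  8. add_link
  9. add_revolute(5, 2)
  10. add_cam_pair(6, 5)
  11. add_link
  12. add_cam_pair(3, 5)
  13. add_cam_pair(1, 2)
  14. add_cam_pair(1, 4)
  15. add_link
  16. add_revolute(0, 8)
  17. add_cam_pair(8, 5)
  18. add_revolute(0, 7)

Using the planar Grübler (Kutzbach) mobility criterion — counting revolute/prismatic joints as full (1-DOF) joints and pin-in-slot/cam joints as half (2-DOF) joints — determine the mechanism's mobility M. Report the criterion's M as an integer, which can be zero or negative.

M = 10

L=1 J1=0 J2=0
add link → L=2 J1=0 J2=0
C@1,0 dof=2 J2 → L=2 J1=0 J2=1
add link → L=3 J1=0 J2=1
add link → L=4 J1=0 J2=1
R@1,3 dof=1 J1 → L=4 J1=1 J2=1
add link → L=5 J1=1 J2=1
add link → L=6 J1=1 J2=1
add link → L=7 J1=1 J2=1
R@5,2 dof=1 J1 → L=7 J1=2 J2=1
C@6,5 dof=2 J2 → L=7 J1=2 J2=2
add link → L=8 J1=2 J2=2
C@3,5 dof=2 J2 → L=8 J1=2 J2=3
C@1,2 dof=2 J2 → L=8 J1=2 J2=4
C@1,4 dof=2 J2 → L=8 J1=2 J2=5
add link → L=9 J1=2 J2=5
R@0,8 dof=1 J1 → L=9 J1=3 J2=5
C@8,5 dof=2 J2 → L=9 J1=3 J2=6
R@0,7 dof=1 J1 → L=9 J1=4 J2=6
M=3(L−1)−2J1−J2=3·8−2·4−6=10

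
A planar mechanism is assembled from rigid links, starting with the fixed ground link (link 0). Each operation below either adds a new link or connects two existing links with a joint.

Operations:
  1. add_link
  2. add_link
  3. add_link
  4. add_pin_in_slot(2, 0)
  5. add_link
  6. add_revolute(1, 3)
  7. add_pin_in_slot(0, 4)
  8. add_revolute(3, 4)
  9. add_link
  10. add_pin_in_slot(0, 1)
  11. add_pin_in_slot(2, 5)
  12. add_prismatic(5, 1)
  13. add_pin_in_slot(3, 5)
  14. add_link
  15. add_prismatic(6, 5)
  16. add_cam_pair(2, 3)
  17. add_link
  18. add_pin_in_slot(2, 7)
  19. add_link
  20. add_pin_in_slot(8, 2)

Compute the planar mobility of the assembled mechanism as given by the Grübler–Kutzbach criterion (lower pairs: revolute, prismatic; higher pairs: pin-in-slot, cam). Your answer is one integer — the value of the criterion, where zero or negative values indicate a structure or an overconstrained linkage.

M = 8

link 0 = ground. State L|J1|J2 = 1|0|0
+link1  2|0|0
+link2  3|0|0
+link3  4|0|0
PS(2,0) f=2→J2  4|0|1
+link4  5|0|1
R(1,3) f=1→J1  5|1|1
PS(0,4) f=2→J2  5|1|2
R(3,4) f=1→J1  5|2|2
+link5  6|2|2
PS(0,1) f=2→J2  6|2|3
PS(2,5) f=2→J2  6|2|4
P(5,1) f=1→J1  6|3|4
PS(3,5) f=2→J2  6|3|5
+link6  7|3|5
P(6,5) f=1→J1  7|4|5
C(2,3) f=2→J2  7|4|6
+link7  8|4|6
PS(2,7) f=2→J2  8|4|7
+link8  9|4|7
PS(8,2) f=2→J2  9|4|8
M = 3(9−1)−2·4−8 = 24−8−8 = 8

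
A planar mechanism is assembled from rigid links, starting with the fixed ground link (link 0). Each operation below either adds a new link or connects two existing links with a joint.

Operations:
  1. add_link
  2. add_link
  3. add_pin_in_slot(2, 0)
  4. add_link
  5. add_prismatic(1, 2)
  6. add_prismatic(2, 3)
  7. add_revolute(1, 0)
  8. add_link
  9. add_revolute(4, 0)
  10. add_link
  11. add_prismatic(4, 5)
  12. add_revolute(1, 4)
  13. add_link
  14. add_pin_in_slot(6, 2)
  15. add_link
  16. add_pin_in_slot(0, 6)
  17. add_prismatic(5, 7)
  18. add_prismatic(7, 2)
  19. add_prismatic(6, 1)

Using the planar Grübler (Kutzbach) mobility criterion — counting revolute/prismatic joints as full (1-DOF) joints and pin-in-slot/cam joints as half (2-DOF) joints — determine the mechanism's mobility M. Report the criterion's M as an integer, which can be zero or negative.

link 0 = ground. State L|J1|J2 = 1|0|0
+link1  2|0|0
+link2  3|0|0
PS(2,0) f=2→J2  3|0|1
+link3  4|0|1
P(1,2) f=1→J1  4|1|1
P(2,3) f=1→J1  4|2|1
R(1,0) f=1→J1  4|3|1
+link4  5|3|1
R(4,0) f=1→J1  5|4|1
+link5  6|4|1
P(4,5) f=1→J1  6|5|1
R(1,4) f=1→J1  6|6|1
+link6  7|6|1
PS(6,2) f=2→J2  7|6|2
+link7  8|6|2
PS(0,6) f=2→J2  8|6|3
P(5,7) f=1→J1  8|7|3
P(7,2) f=1→J1  8|8|3
P(6,1) f=1→J1  8|9|3
M = 3(8−1)−2·9−3 = 21−18−3 = 0

M = 0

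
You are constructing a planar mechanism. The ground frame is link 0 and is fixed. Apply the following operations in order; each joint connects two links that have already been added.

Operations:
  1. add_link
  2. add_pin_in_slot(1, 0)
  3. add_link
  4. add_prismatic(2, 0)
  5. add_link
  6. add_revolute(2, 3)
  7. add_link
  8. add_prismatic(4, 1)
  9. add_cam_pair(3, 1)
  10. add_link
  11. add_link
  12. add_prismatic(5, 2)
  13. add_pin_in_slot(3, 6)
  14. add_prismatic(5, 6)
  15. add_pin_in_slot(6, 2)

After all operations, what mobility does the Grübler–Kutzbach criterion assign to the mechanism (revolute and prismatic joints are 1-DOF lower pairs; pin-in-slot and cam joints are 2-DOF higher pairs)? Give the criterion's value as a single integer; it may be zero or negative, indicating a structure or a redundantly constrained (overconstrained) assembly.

M = 4

L=1 J1=0 J2=0
add link → L=2 J1=0 J2=0
PS@1,0 dof=2 J2 → L=2 J1=0 J2=1
add link → L=3 J1=0 J2=1
P@2,0 dof=1 J1 → L=3 J1=1 J2=1
add link → L=4 J1=1 J2=1
R@2,3 dof=1 J1 → L=4 J1=2 J2=1
add link → L=5 J1=2 J2=1
P@4,1 dof=1 J1 → L=5 J1=3 J2=1
C@3,1 dof=2 J2 → L=5 J1=3 J2=2
add link → L=6 J1=3 J2=2
add link → L=7 J1=3 J2=2
P@5,2 dof=1 J1 → L=7 J1=4 J2=2
PS@3,6 dof=2 J2 → L=7 J1=4 J2=3
P@5,6 dof=1 J1 → L=7 J1=5 J2=3
PS@6,2 dof=2 J2 → L=7 J1=5 J2=4
M=3(L−1)−2J1−J2=3·6−2·5−4=4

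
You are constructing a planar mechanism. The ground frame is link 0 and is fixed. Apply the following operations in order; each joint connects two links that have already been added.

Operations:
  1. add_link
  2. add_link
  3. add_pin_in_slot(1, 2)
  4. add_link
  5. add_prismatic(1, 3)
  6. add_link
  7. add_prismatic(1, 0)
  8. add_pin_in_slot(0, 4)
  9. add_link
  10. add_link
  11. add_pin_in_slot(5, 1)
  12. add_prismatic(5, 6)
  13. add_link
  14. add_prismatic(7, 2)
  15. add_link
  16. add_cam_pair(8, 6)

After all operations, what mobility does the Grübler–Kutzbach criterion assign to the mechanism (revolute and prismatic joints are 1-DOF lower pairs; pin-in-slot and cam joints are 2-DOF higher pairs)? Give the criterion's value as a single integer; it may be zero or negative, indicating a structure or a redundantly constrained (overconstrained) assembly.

ground; <1,0,0>
#1 <2,0,0>
#2 <3,0,0>
PS:1↔2 J2 <3,0,1>
#3 <4,0,1>
P:1↔3 J1 <4,1,1>
#4 <5,1,1>
P:1↔0 J1 <5,2,1>
PS:0↔4 J2 <5,2,2>
#5 <6,2,2>
#6 <7,2,2>
PS:5↔1 J2 <7,2,3>
P:5↔6 J1 <7,3,3>
#7 <8,3,3>
P:7↔2 J1 <8,4,3>
#8 <9,4,3>
C:8↔6 J2 <9,4,4>
3×8 − 2×4 − 1×4 = 12

M = 12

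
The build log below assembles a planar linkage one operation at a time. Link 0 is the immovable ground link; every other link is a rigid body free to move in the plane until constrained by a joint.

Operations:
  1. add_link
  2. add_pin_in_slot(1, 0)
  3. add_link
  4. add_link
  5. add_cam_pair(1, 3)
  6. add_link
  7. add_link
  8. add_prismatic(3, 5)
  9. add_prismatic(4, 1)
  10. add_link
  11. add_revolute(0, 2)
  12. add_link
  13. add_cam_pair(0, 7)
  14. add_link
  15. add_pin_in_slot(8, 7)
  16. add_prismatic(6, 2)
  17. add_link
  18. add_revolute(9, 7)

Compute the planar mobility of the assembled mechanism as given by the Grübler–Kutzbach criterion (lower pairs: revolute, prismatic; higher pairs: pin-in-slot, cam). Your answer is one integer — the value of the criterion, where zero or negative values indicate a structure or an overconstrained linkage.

link 0 = ground. State L|J1|J2 = 1|0|0
+link1  2|0|0
PS(1,0) f=2→J2  2|0|1
+link2  3|0|1
+link3  4|0|1
C(1,3) f=2→J2  4|0|2
+link4  5|0|2
+link5  6|0|2
P(3,5) f=1→J1  6|1|2
P(4,1) f=1→J1  6|2|2
+link6  7|2|2
R(0,2) f=1→J1  7|3|2
+link7  8|3|2
C(0,7) f=2→J2  8|3|3
+link8  9|3|3
PS(8,7) f=2→J2  9|3|4
P(6,2) f=1→J1  9|4|4
+link9  10|4|4
R(9,7) f=1→J1  10|5|4
M = 3(10−1)−2·5−4 = 27−10−4 = 13

M = 13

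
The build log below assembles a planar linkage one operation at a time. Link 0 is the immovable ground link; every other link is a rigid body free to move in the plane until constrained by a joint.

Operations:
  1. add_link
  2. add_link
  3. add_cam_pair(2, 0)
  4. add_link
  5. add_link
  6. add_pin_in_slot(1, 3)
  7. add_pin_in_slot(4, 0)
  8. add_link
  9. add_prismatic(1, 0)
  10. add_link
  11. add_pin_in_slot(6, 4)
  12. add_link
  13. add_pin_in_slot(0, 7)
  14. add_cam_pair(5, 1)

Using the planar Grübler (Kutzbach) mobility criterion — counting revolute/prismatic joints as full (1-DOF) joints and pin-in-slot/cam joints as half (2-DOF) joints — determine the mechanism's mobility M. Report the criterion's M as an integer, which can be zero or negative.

M = 13

[1;0;0] (link 0 is ground)
L+ [2;0;0]
L+ [3;0;0]
C(2,0)∈J2 [3;0;1]
L+ [4;0;1]
L+ [5;0;1]
PS(1,3)∈J2 [5;0;2]
PS(4,0)∈J2 [5;0;3]
L+ [6;0;3]
P(1,0)∈J1 [6;1;3]
L+ [7;1;3]
PS(6,4)∈J2 [7;1;4]
L+ [8;1;4]
PS(0,7)∈J2 [8;1;5]
C(5,1)∈J2 [8;1;6]
mobility = 21 − 2 − 6 = 13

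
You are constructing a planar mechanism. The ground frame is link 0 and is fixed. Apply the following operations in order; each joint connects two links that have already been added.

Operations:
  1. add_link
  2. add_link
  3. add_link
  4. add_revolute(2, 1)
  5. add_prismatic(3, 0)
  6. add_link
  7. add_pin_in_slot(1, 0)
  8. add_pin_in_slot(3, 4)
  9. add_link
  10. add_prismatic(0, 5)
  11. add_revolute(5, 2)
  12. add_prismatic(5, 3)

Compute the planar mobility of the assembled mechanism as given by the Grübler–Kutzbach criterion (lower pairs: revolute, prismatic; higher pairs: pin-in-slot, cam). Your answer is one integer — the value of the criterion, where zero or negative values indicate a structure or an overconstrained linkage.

M = 3

ground; <1,0,0>
#1 <2,0,0>
#2 <3,0,0>
#3 <4,0,0>
R:2↔1 J1 <4,1,0>
P:3↔0 J1 <4,2,0>
#4 <5,2,0>
PS:1↔0 J2 <5,2,1>
PS:3↔4 J2 <5,2,2>
#5 <6,2,2>
P:0↔5 J1 <6,3,2>
R:5↔2 J1 <6,4,2>
P:5↔3 J1 <6,5,2>
3×5 − 2×5 − 1×2 = 3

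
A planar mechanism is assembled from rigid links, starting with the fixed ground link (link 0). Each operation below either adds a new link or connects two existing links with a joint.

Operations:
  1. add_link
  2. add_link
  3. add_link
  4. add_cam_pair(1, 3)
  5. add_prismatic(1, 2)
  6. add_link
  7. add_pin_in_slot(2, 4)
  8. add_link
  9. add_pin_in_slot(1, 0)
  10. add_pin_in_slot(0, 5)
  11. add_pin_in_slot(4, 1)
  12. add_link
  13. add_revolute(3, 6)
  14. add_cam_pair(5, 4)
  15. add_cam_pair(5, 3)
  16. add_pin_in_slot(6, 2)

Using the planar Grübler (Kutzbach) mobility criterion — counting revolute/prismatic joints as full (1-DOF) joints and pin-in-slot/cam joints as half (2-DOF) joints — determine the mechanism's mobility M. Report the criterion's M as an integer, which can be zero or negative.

M = 6

[1;0;0] (link 0 is ground)
L+ [2;0;0]
L+ [3;0;0]
L+ [4;0;0]
C(1,3)∈J2 [4;0;1]
P(1,2)∈J1 [4;1;1]
L+ [5;1;1]
PS(2,4)∈J2 [5;1;2]
L+ [6;1;2]
PS(1,0)∈J2 [6;1;3]
PS(0,5)∈J2 [6;1;4]
PS(4,1)∈J2 [6;1;5]
L+ [7;1;5]
R(3,6)∈J1 [7;2;5]
C(5,4)∈J2 [7;2;6]
C(5,3)∈J2 [7;2;7]
PS(6,2)∈J2 [7;2;8]
mobility = 18 − 4 − 8 = 6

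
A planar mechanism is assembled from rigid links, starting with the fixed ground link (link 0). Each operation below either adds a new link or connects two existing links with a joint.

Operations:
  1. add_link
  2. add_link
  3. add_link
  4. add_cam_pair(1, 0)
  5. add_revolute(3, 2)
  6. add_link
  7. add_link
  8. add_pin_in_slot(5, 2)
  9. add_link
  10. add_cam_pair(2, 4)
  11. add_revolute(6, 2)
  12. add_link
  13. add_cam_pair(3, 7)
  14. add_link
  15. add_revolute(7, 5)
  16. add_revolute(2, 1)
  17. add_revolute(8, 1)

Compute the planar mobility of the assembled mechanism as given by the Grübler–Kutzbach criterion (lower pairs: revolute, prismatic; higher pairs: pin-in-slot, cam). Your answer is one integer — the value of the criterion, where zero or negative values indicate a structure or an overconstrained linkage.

M = 10

link 0 = ground. State L|J1|J2 = 1|0|0
+link1  2|0|0
+link2  3|0|0
+link3  4|0|0
C(1,0) f=2→J2  4|0|1
R(3,2) f=1→J1  4|1|1
+link4  5|1|1
+link5  6|1|1
PS(5,2) f=2→J2  6|1|2
+link6  7|1|2
C(2,4) f=2→J2  7|1|3
R(6,2) f=1→J1  7|2|3
+link7  8|2|3
C(3,7) f=2→J2  8|2|4
+link8  9|2|4
R(7,5) f=1→J1  9|3|4
R(2,1) f=1→J1  9|4|4
R(8,1) f=1→J1  9|5|4
M = 3(9−1)−2·5−4 = 24−10−4 = 10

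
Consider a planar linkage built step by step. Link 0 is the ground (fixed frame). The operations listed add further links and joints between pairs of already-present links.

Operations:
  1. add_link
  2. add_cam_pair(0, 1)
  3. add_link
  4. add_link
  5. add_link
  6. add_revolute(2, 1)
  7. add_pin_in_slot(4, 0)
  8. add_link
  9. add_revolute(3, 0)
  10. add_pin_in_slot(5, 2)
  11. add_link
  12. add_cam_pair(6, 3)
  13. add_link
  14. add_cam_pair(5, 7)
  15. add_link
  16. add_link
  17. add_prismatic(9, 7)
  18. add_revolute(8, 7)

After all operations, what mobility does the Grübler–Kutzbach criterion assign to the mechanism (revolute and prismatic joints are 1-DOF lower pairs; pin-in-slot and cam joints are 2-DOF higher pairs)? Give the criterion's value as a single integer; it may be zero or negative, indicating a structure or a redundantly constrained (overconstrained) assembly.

M = 14

L=1 J1=0 J2=0
add link → L=2 J1=0 J2=0
C@0,1 dof=2 J2 → L=2 J1=0 J2=1
add link → L=3 J1=0 J2=1
add link → L=4 J1=0 J2=1
add link → L=5 J1=0 J2=1
R@2,1 dof=1 J1 → L=5 J1=1 J2=1
PS@4,0 dof=2 J2 → L=5 J1=1 J2=2
add link → L=6 J1=1 J2=2
R@3,0 dof=1 J1 → L=6 J1=2 J2=2
PS@5,2 dof=2 J2 → L=6 J1=2 J2=3
add link → L=7 J1=2 J2=3
C@6,3 dof=2 J2 → L=7 J1=2 J2=4
add link → L=8 J1=2 J2=4
C@5,7 dof=2 J2 → L=8 J1=2 J2=5
add link → L=9 J1=2 J2=5
add link → L=10 J1=2 J2=5
P@9,7 dof=1 J1 → L=10 J1=3 J2=5
R@8,7 dof=1 J1 → L=10 J1=4 J2=5
M=3(L−1)−2J1−J2=3·9−2·4−5=14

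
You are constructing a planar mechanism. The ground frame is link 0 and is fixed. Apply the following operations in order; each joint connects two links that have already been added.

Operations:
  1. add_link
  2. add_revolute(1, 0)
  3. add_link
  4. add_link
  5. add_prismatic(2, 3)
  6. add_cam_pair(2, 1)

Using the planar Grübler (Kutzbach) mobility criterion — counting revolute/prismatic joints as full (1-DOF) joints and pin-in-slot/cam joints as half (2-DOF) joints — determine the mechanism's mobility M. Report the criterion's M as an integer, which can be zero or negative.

(L,J1,J2)=(1,0,0); link0 fixed
link1: (2,0,0)
R 1-0 [J1]: (2,1,0)
link2: (3,1,0)
link3: (4,1,0)
P 2-3 [J1]: (4,2,0)
C 2-1 [J2]: (4,2,1)
Grübler: 3·3 − 2·2 − 1 = 4

M = 4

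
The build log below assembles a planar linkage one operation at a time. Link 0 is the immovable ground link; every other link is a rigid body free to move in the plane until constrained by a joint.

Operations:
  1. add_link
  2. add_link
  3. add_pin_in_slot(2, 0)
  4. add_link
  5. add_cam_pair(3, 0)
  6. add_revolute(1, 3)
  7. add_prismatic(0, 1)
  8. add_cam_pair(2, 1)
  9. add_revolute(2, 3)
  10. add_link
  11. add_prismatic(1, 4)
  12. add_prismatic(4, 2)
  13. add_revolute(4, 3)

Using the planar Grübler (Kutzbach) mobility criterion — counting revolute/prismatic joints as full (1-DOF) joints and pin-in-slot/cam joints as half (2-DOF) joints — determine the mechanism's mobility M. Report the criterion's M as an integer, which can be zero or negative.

(L,J1,J2)=(1,0,0); link0 fixed
link1: (2,0,0)
link2: (3,0,0)
PS 2-0 [J2]: (3,0,1)
link3: (4,0,1)
C 3-0 [J2]: (4,0,2)
R 1-3 [J1]: (4,1,2)
P 0-1 [J1]: (4,2,2)
C 2-1 [J2]: (4,2,3)
R 2-3 [J1]: (4,3,3)
link4: (5,3,3)
P 1-4 [J1]: (5,4,3)
P 4-2 [J1]: (5,5,3)
R 4-3 [J1]: (5,6,3)
Grübler: 3·4 − 2·6 − 3 = -3

M = -3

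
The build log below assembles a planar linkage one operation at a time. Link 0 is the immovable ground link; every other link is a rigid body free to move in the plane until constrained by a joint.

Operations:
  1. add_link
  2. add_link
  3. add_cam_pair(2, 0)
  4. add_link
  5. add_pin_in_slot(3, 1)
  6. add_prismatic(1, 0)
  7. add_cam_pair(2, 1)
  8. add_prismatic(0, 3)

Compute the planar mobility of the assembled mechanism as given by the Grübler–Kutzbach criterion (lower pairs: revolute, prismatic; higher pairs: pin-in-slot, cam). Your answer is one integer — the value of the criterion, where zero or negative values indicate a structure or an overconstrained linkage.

M = 2

link 0 = ground. State L|J1|J2 = 1|0|0
+link1  2|0|0
+link2  3|0|0
C(2,0) f=2→J2  3|0|1
+link3  4|0|1
PS(3,1) f=2→J2  4|0|2
P(1,0) f=1→J1  4|1|2
C(2,1) f=2→J2  4|1|3
P(0,3) f=1→J1  4|2|3
M = 3(4−1)−2·2−3 = 9−4−3 = 2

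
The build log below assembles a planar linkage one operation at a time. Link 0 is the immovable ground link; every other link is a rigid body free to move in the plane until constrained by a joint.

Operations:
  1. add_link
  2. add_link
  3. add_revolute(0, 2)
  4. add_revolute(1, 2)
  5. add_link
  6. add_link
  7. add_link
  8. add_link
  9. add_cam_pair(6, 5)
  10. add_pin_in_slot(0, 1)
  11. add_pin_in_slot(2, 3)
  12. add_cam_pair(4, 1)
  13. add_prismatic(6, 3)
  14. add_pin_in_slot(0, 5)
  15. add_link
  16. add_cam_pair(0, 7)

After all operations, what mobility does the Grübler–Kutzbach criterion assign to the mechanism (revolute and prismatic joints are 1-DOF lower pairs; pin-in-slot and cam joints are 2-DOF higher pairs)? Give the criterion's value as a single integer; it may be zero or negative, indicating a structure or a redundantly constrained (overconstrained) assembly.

ground; <1,0,0>
#1 <2,0,0>
#2 <3,0,0>
R:0↔2 J1 <3,1,0>
R:1↔2 J1 <3,2,0>
#3 <4,2,0>
#4 <5,2,0>
#5 <6,2,0>
#6 <7,2,0>
C:6↔5 J2 <7,2,1>
PS:0↔1 J2 <7,2,2>
PS:2↔3 J2 <7,2,3>
C:4↔1 J2 <7,2,4>
P:6↔3 J1 <7,3,4>
PS:0↔5 J2 <7,3,5>
#7 <8,3,5>
C:0↔7 J2 <8,3,6>
3×7 − 2×3 − 1×6 = 9

M = 9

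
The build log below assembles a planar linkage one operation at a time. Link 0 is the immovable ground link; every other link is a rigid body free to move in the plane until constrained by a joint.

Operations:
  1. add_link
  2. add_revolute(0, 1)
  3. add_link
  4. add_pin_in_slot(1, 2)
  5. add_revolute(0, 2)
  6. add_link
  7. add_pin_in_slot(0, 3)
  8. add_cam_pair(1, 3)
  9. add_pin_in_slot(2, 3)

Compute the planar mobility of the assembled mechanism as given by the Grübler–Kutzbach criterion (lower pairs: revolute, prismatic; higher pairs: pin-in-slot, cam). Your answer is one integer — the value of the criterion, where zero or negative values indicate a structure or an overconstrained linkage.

(L,J1,J2)=(1,0,0); link0 fixed
link1: (2,0,0)
R 0-1 [J1]: (2,1,0)
link2: (3,1,0)
PS 1-2 [J2]: (3,1,1)
R 0-2 [J1]: (3,2,1)
link3: (4,2,1)
PS 0-3 [J2]: (4,2,2)
C 1-3 [J2]: (4,2,3)
PS 2-3 [J2]: (4,2,4)
Grübler: 3·3 − 2·2 − 4 = 1

M = 1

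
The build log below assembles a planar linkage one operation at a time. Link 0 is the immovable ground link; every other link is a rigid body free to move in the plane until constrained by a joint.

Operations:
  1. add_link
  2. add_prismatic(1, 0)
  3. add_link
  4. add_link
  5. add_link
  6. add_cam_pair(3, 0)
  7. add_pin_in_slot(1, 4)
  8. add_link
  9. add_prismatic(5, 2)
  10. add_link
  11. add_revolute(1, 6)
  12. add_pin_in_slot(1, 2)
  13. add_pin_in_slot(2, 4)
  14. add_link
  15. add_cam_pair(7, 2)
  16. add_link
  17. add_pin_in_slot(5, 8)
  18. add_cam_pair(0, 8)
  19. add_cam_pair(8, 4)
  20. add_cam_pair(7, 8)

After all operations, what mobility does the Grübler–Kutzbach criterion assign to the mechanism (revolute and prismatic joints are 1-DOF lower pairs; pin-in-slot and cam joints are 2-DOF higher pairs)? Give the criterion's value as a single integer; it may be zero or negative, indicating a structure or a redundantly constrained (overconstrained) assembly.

link 0 = ground. State L|J1|J2 = 1|0|0
+link1  2|0|0
P(1,0) f=1→J1  2|1|0
+link2  3|1|0
+link3  4|1|0
+link4  5|1|0
C(3,0) f=2→J2  5|1|1
PS(1,4) f=2→J2  5|1|2
+link5  6|1|2
P(5,2) f=1→J1  6|2|2
+link6  7|2|2
R(1,6) f=1→J1  7|3|2
PS(1,2) f=2→J2  7|3|3
PS(2,4) f=2→J2  7|3|4
+link7  8|3|4
C(7,2) f=2→J2  8|3|5
+link8  9|3|5
PS(5,8) f=2→J2  9|3|6
C(0,8) f=2→J2  9|3|7
C(8,4) f=2→J2  9|3|8
C(7,8) f=2→J2  9|3|9
M = 3(9−1)−2·3−9 = 24−6−9 = 9

M = 9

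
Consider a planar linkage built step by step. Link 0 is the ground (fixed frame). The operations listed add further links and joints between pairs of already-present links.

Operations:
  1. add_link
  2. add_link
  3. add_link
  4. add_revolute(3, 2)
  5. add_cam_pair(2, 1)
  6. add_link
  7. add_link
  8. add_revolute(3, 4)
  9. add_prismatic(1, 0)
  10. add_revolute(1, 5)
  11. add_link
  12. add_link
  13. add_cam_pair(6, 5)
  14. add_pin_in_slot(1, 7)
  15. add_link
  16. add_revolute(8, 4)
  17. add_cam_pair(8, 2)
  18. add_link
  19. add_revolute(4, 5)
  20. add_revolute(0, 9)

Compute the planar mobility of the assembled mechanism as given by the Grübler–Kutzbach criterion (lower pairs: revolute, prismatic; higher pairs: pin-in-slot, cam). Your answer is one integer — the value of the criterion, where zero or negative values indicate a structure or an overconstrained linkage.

ground; <1,0,0>
#1 <2,0,0>
#2 <3,0,0>
#3 <4,0,0>
R:3↔2 J1 <4,1,0>
C:2↔1 J2 <4,1,1>
#4 <5,1,1>
#5 <6,1,1>
R:3↔4 J1 <6,2,1>
P:1↔0 J1 <6,3,1>
R:1↔5 J1 <6,4,1>
#6 <7,4,1>
#7 <8,4,1>
C:6↔5 J2 <8,4,2>
PS:1↔7 J2 <8,4,3>
#8 <9,4,3>
R:8↔4 J1 <9,5,3>
C:8↔2 J2 <9,5,4>
#9 <10,5,4>
R:4↔5 J1 <10,6,4>
R:0↔9 J1 <10,7,4>
3×9 − 2×7 − 1×4 = 9

M = 9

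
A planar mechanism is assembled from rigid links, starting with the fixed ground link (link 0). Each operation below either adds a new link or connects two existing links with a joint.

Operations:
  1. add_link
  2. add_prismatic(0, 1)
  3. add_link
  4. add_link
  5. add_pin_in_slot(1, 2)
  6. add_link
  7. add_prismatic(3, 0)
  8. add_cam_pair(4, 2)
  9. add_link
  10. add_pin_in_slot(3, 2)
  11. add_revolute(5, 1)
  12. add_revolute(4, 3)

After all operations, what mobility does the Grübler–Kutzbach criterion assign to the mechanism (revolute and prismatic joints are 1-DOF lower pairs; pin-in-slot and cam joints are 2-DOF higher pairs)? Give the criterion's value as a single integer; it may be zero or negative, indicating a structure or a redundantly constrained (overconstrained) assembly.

[1;0;0] (link 0 is ground)
L+ [2;0;0]
P(0,1)∈J1 [2;1;0]
L+ [3;1;0]
L+ [4;1;0]
PS(1,2)∈J2 [4;1;1]
L+ [5;1;1]
P(3,0)∈J1 [5;2;1]
C(4,2)∈J2 [5;2;2]
L+ [6;2;2]
PS(3,2)∈J2 [6;2;3]
R(5,1)∈J1 [6;3;3]
R(4,3)∈J1 [6;4;3]
mobility = 15 − 8 − 3 = 4

M = 4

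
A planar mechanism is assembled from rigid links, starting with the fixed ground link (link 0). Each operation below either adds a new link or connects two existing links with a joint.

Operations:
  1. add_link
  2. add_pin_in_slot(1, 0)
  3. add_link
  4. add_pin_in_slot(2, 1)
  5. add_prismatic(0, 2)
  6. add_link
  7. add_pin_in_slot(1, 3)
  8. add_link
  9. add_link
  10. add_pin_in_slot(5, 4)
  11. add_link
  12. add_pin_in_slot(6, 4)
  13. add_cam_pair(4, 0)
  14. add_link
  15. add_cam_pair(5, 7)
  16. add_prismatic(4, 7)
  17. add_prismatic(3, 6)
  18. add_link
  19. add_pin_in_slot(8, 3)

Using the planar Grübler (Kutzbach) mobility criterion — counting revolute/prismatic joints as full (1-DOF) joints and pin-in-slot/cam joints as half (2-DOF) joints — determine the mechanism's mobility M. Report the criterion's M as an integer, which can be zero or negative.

[1;0;0] (link 0 is ground)
L+ [2;0;0]
PS(1,0)∈J2 [2;0;1]
L+ [3;0;1]
PS(2,1)∈J2 [3;0;2]
P(0,2)∈J1 [3;1;2]
L+ [4;1;2]
PS(1,3)∈J2 [4;1;3]
L+ [5;1;3]
L+ [6;1;3]
PS(5,4)∈J2 [6;1;4]
L+ [7;1;4]
PS(6,4)∈J2 [7;1;5]
C(4,0)∈J2 [7;1;6]
L+ [8;1;6]
C(5,7)∈J2 [8;1;7]
P(4,7)∈J1 [8;2;7]
P(3,6)∈J1 [8;3;7]
L+ [9;3;7]
PS(8,3)∈J2 [9;3;8]
mobility = 24 − 6 − 8 = 10

M = 10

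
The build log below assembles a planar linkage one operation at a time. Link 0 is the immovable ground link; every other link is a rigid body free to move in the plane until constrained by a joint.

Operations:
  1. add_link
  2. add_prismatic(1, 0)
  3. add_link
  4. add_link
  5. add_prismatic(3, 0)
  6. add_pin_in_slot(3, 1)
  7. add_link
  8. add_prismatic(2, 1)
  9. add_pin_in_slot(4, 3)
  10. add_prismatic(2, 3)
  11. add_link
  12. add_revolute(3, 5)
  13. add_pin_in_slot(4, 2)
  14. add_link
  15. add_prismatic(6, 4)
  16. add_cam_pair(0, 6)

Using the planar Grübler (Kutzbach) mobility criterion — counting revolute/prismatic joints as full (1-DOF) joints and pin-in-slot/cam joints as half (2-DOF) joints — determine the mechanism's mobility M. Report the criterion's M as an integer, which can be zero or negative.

M = 2

link 0 = ground. State L|J1|J2 = 1|0|0
+link1  2|0|0
P(1,0) f=1→J1  2|1|0
+link2  3|1|0
+link3  4|1|0
P(3,0) f=1→J1  4|2|0
PS(3,1) f=2→J2  4|2|1
+link4  5|2|1
P(2,1) f=1→J1  5|3|1
PS(4,3) f=2→J2  5|3|2
P(2,3) f=1→J1  5|4|2
+link5  6|4|2
R(3,5) f=1→J1  6|5|2
PS(4,2) f=2→J2  6|5|3
+link6  7|5|3
P(6,4) f=1→J1  7|6|3
C(0,6) f=2→J2  7|6|4
M = 3(7−1)−2·6−4 = 18−12−4 = 2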